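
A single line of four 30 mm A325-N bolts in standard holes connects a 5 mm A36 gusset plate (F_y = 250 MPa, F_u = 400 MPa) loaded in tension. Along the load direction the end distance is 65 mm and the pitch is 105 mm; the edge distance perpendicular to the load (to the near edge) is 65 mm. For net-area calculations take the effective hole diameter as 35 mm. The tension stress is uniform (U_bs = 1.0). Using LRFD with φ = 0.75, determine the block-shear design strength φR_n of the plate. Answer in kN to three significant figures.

Shear plane L_v = 65 + 3·105 = 380 mm; A_gv = 380 × 5 = 1900 mm².
A_nv = (380 − 3.5·35) × 5 = 1288 mm².
A_nt = (65 − 0.5·35) × 5 = 237.5 mm².
0.6 F_u A_nv = 309 kN; 0.6 F_y A_gv = 285 kN → shear yielding governs the shear term.
R_n = 285 + 1.0 × 400 × 237.5 / 1000 = 380 kN.
Design strength φR_n = 0.75 × 380 = 285 kN.

285 kN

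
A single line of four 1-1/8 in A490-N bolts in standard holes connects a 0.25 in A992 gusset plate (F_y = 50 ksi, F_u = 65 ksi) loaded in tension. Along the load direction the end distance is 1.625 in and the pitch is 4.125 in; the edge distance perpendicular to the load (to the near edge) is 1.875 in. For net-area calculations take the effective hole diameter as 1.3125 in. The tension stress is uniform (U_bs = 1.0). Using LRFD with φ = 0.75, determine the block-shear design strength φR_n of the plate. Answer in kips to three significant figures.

Shear plane L_v = 1.625 + 3·4.125 = 14 in; A_gv = 14 × 0.25 = 3.5 in².
A_nv = (14 − 3.5·1.3125) × 0.25 = 2.352 in².
A_nt = (1.875 − 0.5·1.3125) × 0.25 = 0.3047 in².
0.6 F_u A_nv = 91.71 kips; 0.6 F_y A_gv = 105 kips → shear rupture governs the shear term.
R_n = 91.71 + 1.0 × 65 × 0.3047 = 111.5 kips.
Design strength φR_n = 0.75 × 111.5 = 83.6 kips.

83.6 kips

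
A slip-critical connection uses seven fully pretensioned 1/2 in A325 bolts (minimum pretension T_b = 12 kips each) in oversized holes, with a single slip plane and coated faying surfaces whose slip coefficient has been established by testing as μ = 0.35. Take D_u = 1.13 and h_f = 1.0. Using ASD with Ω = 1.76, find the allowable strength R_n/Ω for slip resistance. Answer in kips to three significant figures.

R_n = μ · D_u · h_f · T_b · n_s · n_b = 0.35 × 1.13 × 1.0 × 12 × 1 × 7 = 33.22 kips.
Allowable strength R_n/Ω = 33.22 / 1.76 = 18.9 kips.

18.9 kips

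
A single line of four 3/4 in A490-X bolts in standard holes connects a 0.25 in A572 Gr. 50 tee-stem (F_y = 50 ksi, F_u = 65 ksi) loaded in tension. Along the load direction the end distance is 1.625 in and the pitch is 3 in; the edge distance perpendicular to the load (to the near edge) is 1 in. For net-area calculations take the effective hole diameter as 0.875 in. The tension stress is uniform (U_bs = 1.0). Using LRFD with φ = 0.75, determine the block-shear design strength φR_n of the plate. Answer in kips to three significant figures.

62.2 kips

Shear plane L_v = 1.625 + 3·3 = 10.62 in; A_gv = 10.62 × 0.25 = 2.656 in².
A_nv = (10.62 − 3.5·0.875) × 0.25 = 1.891 in².
A_nt = (1 − 0.5·0.875) × 0.25 = 0.1406 in².
0.6 F_u A_nv = 73.73 kips; 0.6 F_y A_gv = 79.69 kips → shear rupture governs the shear term.
R_n = 73.73 + 1.0 × 65 × 0.1406 = 82.88 kips.
Design strength φR_n = 0.75 × 82.88 = 62.2 kips.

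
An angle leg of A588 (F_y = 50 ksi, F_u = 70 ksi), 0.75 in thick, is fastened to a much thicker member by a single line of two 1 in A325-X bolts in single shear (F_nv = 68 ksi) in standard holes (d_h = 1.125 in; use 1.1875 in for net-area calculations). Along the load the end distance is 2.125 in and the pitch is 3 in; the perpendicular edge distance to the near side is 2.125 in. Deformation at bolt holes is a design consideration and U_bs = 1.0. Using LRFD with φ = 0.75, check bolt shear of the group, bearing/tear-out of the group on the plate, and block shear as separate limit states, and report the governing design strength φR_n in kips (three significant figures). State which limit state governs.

80.1 kips (bolt shear governs)

Bolt shear: A_b = π·1²/4 = 0.7854 in²; R_n = 68 × 0.7854 × 2 × 1 = 106.8 kips → 0.75 × 106.8 = 80.1 kips.
Bearing: edge l_c = 1.562, r_n = 98.44 kips; interior l_c = 1.875, r_n = 118.1 kips; R_n = 98.44 + 1·118.1 = 216.6 kips → 162 kips.
Block shear: A_gv = 3.844, A_nv = 2.508, A_nt = 1.148 in²; R_n = min(0.6F_uA_nv, 0.6F_yA_gv) + U_bs·F_u·A_nt = 185.7 kips → 139 kips.
Bolt shear governs: 80.1 kips.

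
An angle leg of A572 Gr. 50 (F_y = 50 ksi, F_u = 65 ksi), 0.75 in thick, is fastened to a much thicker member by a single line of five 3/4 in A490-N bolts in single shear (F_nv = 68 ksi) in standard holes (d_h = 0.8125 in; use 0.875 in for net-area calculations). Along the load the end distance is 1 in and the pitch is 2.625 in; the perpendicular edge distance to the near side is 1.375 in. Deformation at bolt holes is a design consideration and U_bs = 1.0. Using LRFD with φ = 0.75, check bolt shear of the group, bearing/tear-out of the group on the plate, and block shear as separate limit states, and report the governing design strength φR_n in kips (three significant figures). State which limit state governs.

Bolt shear: A_b = π·0.75²/4 = 0.4418 in²; R_n = 68 × 0.4418 × 5 × 1 = 150.2 kips → 0.75 × 150.2 = 113 kips.
Bearing: edge l_c = 0.5938, r_n = 34.73 kips; interior l_c = 1.812, r_n = 87.75 kips; R_n = 34.73 + 4·87.75 = 385.7 kips → 289 kips.
Block shear: A_gv = 8.625, A_nv = 5.672, A_nt = 0.7031 in²; R_n = min(0.6F_uA_nv, 0.6F_yA_gv) + U_bs·F_u·A_nt = 266.9 kips → 200 kips.
Bolt shear governs: 113 kips.

113 kips (bolt shear governs)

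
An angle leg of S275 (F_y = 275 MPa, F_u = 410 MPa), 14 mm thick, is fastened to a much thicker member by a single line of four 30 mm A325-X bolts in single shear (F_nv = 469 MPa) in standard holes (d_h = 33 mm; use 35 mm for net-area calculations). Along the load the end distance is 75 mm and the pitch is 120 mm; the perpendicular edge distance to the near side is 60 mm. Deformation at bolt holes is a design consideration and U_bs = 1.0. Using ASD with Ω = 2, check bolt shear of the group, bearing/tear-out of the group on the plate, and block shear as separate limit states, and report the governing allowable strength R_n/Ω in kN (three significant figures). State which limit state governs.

Bolt shear: A_b = π·30²/4 = 706.9 mm²; R_n = 469 × 706.9 × 4 × 1 / 1000 = 1326 kN → 1326 / 2 = 663 kN.
Bearing: edge l_c = 58.5, r_n = 402.9 kN; interior l_c = 87, r_n = 413.3 kN; R_n = 402.9 + 3·413.3 = 1643 kN → 821 kN.
Block shear: A_gv = 6090, A_nv = 4375, A_nt = 595 mm²; R_n = min(0.6F_uA_nv, 0.6F_yA_gv) + U_bs·F_u·A_nt = 1249 kN → 624 kN.
Block shear governs: 624 kN.

624 kN (block shear governs)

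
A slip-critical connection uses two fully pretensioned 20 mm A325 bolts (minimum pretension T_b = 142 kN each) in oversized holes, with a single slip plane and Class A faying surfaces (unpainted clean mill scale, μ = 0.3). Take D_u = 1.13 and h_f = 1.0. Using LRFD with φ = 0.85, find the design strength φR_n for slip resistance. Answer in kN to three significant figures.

R_n = μ · D_u · h_f · T_b · n_s · n_b = 0.3 × 1.13 × 1.0 × 142 × 1 × 2 = 96.28 kN.
Design strength φR_n = 0.85 × 96.28 = 81.8 kN.

81.8 kN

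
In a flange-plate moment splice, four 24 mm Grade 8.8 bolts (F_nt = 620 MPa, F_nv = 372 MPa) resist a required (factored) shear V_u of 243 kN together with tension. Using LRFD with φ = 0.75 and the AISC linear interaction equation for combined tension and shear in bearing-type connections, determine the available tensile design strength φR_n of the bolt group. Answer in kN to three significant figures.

689 kN

A_b = π·24²/4 = 452.4 mm²; f_rv = 243 × 1000 / (4 × 452.4) = 134.3 MPa.
F'_nt = 1.3 F_nt − (F_nt / φF_nv) f_rv = 1.3·620 − (620/(0.75·372))·134.3 = 507.6 MPa, capped at F_nt → F'_nt = 507.6 MPa.
R_n = F'_nt · A_b · n = 507.6 × 452.4 × 4 / 1000 = 918.5 kN.
Design strength φR_n = 0.75 × 918.5 = 689 kN.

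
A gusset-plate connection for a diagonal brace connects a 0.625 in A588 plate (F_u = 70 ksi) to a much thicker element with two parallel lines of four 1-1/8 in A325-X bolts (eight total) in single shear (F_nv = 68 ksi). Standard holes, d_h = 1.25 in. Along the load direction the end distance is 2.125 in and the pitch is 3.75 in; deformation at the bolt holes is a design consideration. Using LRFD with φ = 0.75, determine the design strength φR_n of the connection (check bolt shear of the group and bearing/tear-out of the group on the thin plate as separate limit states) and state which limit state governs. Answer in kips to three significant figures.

406 kips (bolt shear governs)

Bolt shear: A_b = π·1.125²/4 = 0.994 in²; R_n = 68 × 0.994 × 8 × 1 = 540.7 kips → 0.75 × 540.7 = 406 kips.
Bearing (1.2 l_c t F_u ≤ 2.4 d t F_u): upper limit = 2.4·1.125·0.625·70 = 118.1 kips.
  Edge l_c = 2.125 − 1.25/2 = 1.5 → r_n = 78.75 kips; interior l_c = 3.75 − 1.25 = 2.5 → r_n = 118.1 kips.
  R_n,bearing = 2·78.75 + 6·118.1 = 866.2 kips → 0.75 × 866.2 = 650 kips.
Bolt shear governs: 406 kips.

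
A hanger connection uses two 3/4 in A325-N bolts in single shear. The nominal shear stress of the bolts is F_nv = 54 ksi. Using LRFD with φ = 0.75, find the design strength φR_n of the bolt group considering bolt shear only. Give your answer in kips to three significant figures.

35.8 kips

A_b = π × 0.75² / 4 = 0.4418 in².
R_n = F_nv · A_b · n · n_s = 54 × 0.4418 × 2 × 1 = 47.71 kips.
Design strength φR_n = 0.75 × 47.71 = 35.8 kips.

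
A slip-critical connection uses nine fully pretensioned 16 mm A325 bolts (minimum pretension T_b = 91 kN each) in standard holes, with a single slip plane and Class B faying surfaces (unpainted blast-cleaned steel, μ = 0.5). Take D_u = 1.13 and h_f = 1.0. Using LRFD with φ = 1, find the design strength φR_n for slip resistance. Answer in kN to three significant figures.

R_n = μ · D_u · h_f · T_b · n_s · n_b = 0.5 × 1.13 × 1.0 × 91 × 1 × 9 = 462.7 kN.
Design strength φR_n = 1 × 462.7 = 463 kN.

463 kN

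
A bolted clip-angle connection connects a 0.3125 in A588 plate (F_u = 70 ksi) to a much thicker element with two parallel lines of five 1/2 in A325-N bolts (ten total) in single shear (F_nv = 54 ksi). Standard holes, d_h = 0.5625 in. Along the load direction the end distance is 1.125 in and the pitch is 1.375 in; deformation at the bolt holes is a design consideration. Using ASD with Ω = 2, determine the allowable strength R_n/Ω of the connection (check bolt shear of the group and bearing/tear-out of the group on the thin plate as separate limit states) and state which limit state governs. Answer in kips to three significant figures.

53 kips (bolt shear governs)

Bolt shear: A_b = π·0.5²/4 = 0.1963 in²; R_n = 54 × 0.1963 × 10 × 1 = 106 kips → 106 / 2 = 53 kips.
Bearing (1.2 l_c t F_u ≤ 2.4 d t F_u): upper limit = 2.4·0.5·0.3125·70 = 26.25 kips.
  Edge l_c = 1.125 − 0.5625/2 = 0.8438 → r_n = 22.15 kips; interior l_c = 1.375 − 0.5625 = 0.8125 → r_n = 21.33 kips.
  R_n,bearing = 2·22.15 + 8·21.33 = 214.9 kips → 214.9 / 2 = 107 kips.
Bolt shear governs: 53 kips.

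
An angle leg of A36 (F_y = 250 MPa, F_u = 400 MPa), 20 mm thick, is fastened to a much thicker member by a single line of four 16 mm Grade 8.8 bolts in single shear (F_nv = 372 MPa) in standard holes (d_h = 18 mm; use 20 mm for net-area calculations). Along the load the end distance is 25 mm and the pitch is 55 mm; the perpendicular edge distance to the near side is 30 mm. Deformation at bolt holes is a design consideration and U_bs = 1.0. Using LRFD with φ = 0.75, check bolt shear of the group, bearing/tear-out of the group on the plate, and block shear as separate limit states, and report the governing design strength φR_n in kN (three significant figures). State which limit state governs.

224 kN (bolt shear governs)

Bolt shear: A_b = π·16²/4 = 201.1 mm²; R_n = 372 × 201.1 × 4 × 1 / 1000 = 299.2 kN → 0.75 × 299.2 = 224 kN.
Bearing: edge l_c = 16, r_n = 153.6 kN; interior l_c = 37, r_n = 307.2 kN; R_n = 153.6 + 3·307.2 = 1075 kN → 806 kN.
Block shear: A_gv = 3800, A_nv = 2400, A_nt = 400 mm²; R_n = min(0.6F_uA_nv, 0.6F_yA_gv) + U_bs·F_u·A_nt = 730 kN → 548 kN.
Bolt shear governs: 224 kN.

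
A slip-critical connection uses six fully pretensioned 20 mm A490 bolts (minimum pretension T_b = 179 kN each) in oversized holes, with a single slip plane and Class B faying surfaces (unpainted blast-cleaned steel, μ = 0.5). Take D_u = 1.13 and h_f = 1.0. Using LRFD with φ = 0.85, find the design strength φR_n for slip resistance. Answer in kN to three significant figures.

R_n = μ · D_u · h_f · T_b · n_s · n_b = 0.5 × 1.13 × 1.0 × 179 × 1 × 6 = 606.8 kN.
Design strength φR_n = 0.85 × 606.8 = 516 kN.

516 kN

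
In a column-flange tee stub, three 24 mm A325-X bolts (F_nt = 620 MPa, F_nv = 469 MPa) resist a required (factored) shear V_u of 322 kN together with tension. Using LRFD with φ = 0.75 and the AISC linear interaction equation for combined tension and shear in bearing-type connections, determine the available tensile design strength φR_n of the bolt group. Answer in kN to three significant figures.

A_b = π·24²/4 = 452.4 mm²; f_rv = 322 × 1000 / (3 × 452.4) = 237.3 MPa.
F'_nt = 1.3 F_nt − (F_nt / φF_nv) f_rv = 1.3·620 − (620/(0.75·469))·237.3 = 387.8 MPa, capped at F_nt → F'_nt = 387.8 MPa.
R_n = F'_nt · A_b · n = 387.8 × 452.4 × 3 / 1000 = 526.3 kN.
Design strength φR_n = 0.75 × 526.3 = 395 kN.

395 kN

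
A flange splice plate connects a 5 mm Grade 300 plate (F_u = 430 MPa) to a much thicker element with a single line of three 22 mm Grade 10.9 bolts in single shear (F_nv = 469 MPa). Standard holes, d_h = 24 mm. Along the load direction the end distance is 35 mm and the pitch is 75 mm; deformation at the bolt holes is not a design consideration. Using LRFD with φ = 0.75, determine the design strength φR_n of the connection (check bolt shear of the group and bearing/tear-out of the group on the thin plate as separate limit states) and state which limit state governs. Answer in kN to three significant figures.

268 kN (bearing governs)

Bolt shear: A_b = π·22²/4 = 380.1 mm²; R_n = 469 × 380.1 × 3 × 1 / 1000 = 534.8 kN → 0.75 × 534.8 = 401 kN.
Bearing (1.5 l_c t F_u ≤ 3.0 d t F_u): upper limit = 3.0·22·5·430 / 1000 = 141.9 kN.
  Edge l_c = 35 − 24/2 = 23 → r_n = 74.17 kN; interior l_c = 75 − 24 = 51 → r_n = 141.9 kN.
  R_n,bearing = 1·74.17 + 2·141.9 = 358 kN → 0.75 × 358 = 268 kN.
Bearing governs: 268 kN.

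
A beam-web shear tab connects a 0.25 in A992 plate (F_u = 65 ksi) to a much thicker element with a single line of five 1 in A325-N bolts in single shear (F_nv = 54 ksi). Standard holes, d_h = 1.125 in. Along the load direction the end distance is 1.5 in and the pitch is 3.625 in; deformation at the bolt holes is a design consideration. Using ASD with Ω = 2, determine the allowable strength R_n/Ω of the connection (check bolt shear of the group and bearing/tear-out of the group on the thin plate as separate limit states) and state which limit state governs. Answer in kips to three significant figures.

87.1 kips (bearing governs)

Bolt shear: A_b = π·1²/4 = 0.7854 in²; R_n = 54 × 0.7854 × 5 × 1 = 212.1 kips → 212.1 / 2 = 106 kips.
Bearing (1.2 l_c t F_u ≤ 2.4 d t F_u): upper limit = 2.4·1·0.25·65 = 39 kips.
  Edge l_c = 1.5 − 1.125/2 = 0.9375 → r_n = 18.28 kips; interior l_c = 3.625 − 1.125 = 2.5 → r_n = 39 kips.
  R_n,bearing = 1·18.28 + 4·39 = 174.3 kips → 174.3 / 2 = 87.1 kips.
Bearing governs: 87.1 kips.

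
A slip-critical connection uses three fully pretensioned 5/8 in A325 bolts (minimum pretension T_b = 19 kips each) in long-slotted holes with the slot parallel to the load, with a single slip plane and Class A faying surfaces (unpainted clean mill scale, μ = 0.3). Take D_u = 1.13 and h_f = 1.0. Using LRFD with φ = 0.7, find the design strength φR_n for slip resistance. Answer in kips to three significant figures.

13.5 kips

R_n = μ · D_u · h_f · T_b · n_s · n_b = 0.3 × 1.13 × 1.0 × 19 × 1 × 3 = 19.32 kips.
Design strength φR_n = 0.7 × 19.32 = 13.5 kips.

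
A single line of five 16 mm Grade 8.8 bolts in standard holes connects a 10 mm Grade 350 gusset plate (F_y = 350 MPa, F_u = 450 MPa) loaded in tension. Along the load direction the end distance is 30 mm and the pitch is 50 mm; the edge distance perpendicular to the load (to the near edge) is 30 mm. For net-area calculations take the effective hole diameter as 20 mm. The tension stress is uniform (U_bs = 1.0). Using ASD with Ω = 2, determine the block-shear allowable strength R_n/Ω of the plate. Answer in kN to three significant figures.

Shear plane L_v = 30 + 4·50 = 230 mm; A_gv = 230 × 10 = 2300 mm².
A_nv = (230 − 4.5·20) × 10 = 1400 mm².
A_nt = (30 − 0.5·20) × 10 = 200 mm².
0.6 F_u A_nv = 378 kN; 0.6 F_y A_gv = 483 kN → shear rupture governs the shear term.
R_n = 378 + 1.0 × 450 × 200 / 1000 = 468 kN.
Allowable strength R_n/Ω = 468 / 2 = 234 kN.

234 kN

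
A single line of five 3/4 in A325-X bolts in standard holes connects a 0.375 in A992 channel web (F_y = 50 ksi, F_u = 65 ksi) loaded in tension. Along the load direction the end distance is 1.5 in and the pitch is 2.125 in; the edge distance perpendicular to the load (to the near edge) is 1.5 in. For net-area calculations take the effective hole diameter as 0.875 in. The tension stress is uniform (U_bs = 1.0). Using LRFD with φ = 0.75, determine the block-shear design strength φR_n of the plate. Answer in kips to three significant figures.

85.9 kips

Shear plane L_v = 1.5 + 4·2.125 = 10 in; A_gv = 10 × 0.375 = 3.75 in².
A_nv = (10 − 4.5·0.875) × 0.375 = 2.273 in².
A_nt = (1.5 − 0.5·0.875) × 0.375 = 0.3984 in².
0.6 F_u A_nv = 88.66 kips; 0.6 F_y A_gv = 112.5 kips → shear rupture governs the shear term.
R_n = 88.66 + 1.0 × 65 × 0.3984 = 114.6 kips.
Design strength φR_n = 0.75 × 114.6 = 85.9 kips.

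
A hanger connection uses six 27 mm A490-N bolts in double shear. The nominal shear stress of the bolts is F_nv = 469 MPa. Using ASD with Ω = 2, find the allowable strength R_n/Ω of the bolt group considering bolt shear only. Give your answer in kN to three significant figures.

A_b = π × 27² / 4 = 572.6 mm².
R_n = F_nv · A_b · n · n_s = 469 × 572.6 × 6 × 2 / 1000 = 3222 kN.
Allowable strength R_n/Ω = 3222 / 2 = 1610 kN.

1610 kN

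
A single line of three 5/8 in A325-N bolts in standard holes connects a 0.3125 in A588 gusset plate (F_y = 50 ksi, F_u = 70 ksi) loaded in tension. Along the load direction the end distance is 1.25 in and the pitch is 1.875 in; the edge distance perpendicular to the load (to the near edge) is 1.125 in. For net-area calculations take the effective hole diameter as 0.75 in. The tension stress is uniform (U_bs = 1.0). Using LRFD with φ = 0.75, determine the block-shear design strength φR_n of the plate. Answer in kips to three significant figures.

Shear plane L_v = 1.25 + 2·1.875 = 5 in; A_gv = 5 × 0.3125 = 1.562 in².
A_nv = (5 − 2.5·0.75) × 0.3125 = 0.9766 in².
A_nt = (1.125 − 0.5·0.75) × 0.3125 = 0.2344 in².
0.6 F_u A_nv = 41.02 kips; 0.6 F_y A_gv = 46.88 kips → shear rupture governs the shear term.
R_n = 41.02 + 1.0 × 70 × 0.2344 = 57.42 kips.
Design strength φR_n = 0.75 × 57.42 = 43.1 kips.

43.1 kips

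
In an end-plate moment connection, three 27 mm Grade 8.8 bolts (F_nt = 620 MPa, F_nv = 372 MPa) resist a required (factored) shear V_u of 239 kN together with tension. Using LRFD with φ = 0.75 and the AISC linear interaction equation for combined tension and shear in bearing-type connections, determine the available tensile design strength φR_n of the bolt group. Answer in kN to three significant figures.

640 kN

A_b = π·27²/4 = 572.6 mm²; f_rv = 239 × 1000 / (3 × 572.6) = 139.1 MPa.
F'_nt = 1.3 F_nt − (F_nt / φF_nv) f_rv = 1.3·620 − (620/(0.75·372))·139.1 = 496.8 MPa, capped at F_nt → F'_nt = 496.8 MPa.
R_n = F'_nt · A_b · n = 496.8 × 572.6 × 3 / 1000 = 853.3 kN.
Design strength φR_n = 0.75 × 853.3 = 640 kN.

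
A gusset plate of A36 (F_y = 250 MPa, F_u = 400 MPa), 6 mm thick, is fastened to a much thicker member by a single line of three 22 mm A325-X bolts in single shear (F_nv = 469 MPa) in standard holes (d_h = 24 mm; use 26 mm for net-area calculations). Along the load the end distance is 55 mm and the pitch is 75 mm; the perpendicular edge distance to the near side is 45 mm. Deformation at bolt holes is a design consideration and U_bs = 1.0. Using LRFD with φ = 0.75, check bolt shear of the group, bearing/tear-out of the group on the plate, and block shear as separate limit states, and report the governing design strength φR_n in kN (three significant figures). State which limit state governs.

Bolt shear: A_b = π·22²/4 = 380.1 mm²; R_n = 469 × 380.1 × 3 × 1 / 1000 = 534.8 kN → 0.75 × 534.8 = 401 kN.
Bearing: edge l_c = 43, r_n = 123.8 kN; interior l_c = 51, r_n = 126.7 kN; R_n = 123.8 + 2·126.7 = 377.3 kN → 283 kN.
Block shear: A_gv = 1230, A_nv = 840, A_nt = 192 mm²; R_n = min(0.6F_uA_nv, 0.6F_yA_gv) + U_bs·F_u·A_nt = 261.3 kN → 196 kN.
Block shear governs: 196 kN.

196 kN (block shear governs)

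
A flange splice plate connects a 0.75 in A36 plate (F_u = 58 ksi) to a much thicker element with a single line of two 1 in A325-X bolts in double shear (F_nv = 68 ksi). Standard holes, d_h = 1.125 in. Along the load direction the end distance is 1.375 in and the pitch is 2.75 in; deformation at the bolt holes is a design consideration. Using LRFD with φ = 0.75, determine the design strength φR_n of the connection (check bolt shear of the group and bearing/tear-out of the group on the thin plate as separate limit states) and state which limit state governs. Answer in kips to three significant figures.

95.4 kips (bearing governs)

Bolt shear: A_b = π·1²/4 = 0.7854 in²; R_n = 68 × 0.7854 × 2 × 2 = 213.6 kips → 0.75 × 213.6 = 160 kips.
Bearing (1.2 l_c t F_u ≤ 2.4 d t F_u): upper limit = 2.4·1·0.75·58 = 104.4 kips.
  Edge l_c = 1.375 − 1.125/2 = 0.8125 → r_n = 42.41 kips; interior l_c = 2.75 − 1.125 = 1.625 → r_n = 84.82 kips.
  R_n,bearing = 1·42.41 + 1·84.82 = 127.2 kips → 0.75 × 127.2 = 95.4 kips.
Bearing governs: 95.4 kips.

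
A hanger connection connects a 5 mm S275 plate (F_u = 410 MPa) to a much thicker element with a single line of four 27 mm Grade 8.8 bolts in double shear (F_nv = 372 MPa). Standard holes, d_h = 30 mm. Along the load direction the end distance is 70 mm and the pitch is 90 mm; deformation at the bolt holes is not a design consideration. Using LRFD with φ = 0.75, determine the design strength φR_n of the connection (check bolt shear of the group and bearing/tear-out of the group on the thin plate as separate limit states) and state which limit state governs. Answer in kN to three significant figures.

498 kN (bearing governs)

Bolt shear: A_b = π·27²/4 = 572.6 mm²; R_n = 372 × 572.6 × 4 × 2 / 1000 = 1704 kN → 0.75 × 1704 = 1280 kN.
Bearing (1.5 l_c t F_u ≤ 3.0 d t F_u): upper limit = 3.0·27·5·410 / 1000 = 166.1 kN.
  Edge l_c = 70 − 30/2 = 55 → r_n = 166.1 kN; interior l_c = 90 − 30 = 60 → r_n = 166.1 kN.
  R_n,bearing = 1·166.1 + 3·166.1 = 664.2 kN → 0.75 × 664.2 = 498 kN.
Bearing governs: 498 kN.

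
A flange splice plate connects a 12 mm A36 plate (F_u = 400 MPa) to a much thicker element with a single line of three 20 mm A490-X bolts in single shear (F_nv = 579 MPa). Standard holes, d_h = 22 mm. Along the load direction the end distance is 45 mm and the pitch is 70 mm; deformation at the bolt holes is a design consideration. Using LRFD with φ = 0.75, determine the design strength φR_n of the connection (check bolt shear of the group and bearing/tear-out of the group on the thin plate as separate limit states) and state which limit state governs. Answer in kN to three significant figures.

Bolt shear: A_b = π·20²/4 = 314.2 mm²; R_n = 579 × 314.2 × 3 × 1 / 1000 = 545.7 kN → 0.75 × 545.7 = 409 kN.
Bearing (1.2 l_c t F_u ≤ 2.4 d t F_u): upper limit = 2.4·20·12·400 / 1000 = 230.4 kN.
  Edge l_c = 45 − 22/2 = 34 → r_n = 195.8 kN; interior l_c = 70 − 22 = 48 → r_n = 230.4 kN.
  R_n,bearing = 1·195.8 + 2·230.4 = 656.6 kN → 0.75 × 656.6 = 492 kN.
Bolt shear governs: 409 kN.

409 kN (bolt shear governs)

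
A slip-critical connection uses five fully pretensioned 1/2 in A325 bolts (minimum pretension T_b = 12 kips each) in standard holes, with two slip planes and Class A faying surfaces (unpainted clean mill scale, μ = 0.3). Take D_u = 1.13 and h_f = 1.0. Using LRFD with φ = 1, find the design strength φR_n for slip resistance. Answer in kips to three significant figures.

40.7 kips

R_n = μ · D_u · h_f · T_b · n_s · n_b = 0.3 × 1.13 × 1.0 × 12 × 2 × 5 = 40.68 kips.
Design strength φR_n = 1 × 40.68 = 40.7 kips.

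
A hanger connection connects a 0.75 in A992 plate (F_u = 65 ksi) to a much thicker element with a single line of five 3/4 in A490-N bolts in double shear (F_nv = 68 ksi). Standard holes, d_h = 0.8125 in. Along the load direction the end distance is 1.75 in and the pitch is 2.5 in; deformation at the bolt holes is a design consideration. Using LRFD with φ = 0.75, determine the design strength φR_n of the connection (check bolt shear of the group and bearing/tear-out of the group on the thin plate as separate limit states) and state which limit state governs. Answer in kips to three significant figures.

Bolt shear: A_b = π·0.75²/4 = 0.4418 in²; R_n = 68 × 0.4418 × 5 × 2 = 300.4 kips → 0.75 × 300.4 = 225 kips.
Bearing (1.2 l_c t F_u ≤ 2.4 d t F_u): upper limit = 2.4·0.75·0.75·65 = 87.75 kips.
  Edge l_c = 1.75 − 0.8125/2 = 1.344 → r_n = 78.61 kips; interior l_c = 2.5 − 0.8125 = 1.688 → r_n = 87.75 kips.
  R_n,bearing = 1·78.61 + 4·87.75 = 429.6 kips → 0.75 × 429.6 = 322 kips.
Bolt shear governs: 225 kips.

225 kips (bolt shear governs)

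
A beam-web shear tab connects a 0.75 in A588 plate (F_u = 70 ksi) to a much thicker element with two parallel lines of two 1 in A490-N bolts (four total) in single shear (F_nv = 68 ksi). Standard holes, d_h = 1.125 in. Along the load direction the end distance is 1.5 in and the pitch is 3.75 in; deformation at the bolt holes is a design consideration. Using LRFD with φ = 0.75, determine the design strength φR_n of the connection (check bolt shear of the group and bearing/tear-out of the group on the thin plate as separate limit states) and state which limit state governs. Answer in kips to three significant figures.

160 kips (bolt shear governs)

Bolt shear: A_b = π·1²/4 = 0.7854 in²; R_n = 68 × 0.7854 × 4 × 1 = 213.6 kips → 0.75 × 213.6 = 160 kips.
Bearing (1.2 l_c t F_u ≤ 2.4 d t F_u): upper limit = 2.4·1·0.75·70 = 126 kips.
  Edge l_c = 1.5 − 1.125/2 = 0.9375 → r_n = 59.06 kips; interior l_c = 3.75 − 1.125 = 2.625 → r_n = 126 kips.
  R_n,bearing = 2·59.06 + 2·126 = 370.1 kips → 0.75 × 370.1 = 278 kips.
Bolt shear governs: 160 kips.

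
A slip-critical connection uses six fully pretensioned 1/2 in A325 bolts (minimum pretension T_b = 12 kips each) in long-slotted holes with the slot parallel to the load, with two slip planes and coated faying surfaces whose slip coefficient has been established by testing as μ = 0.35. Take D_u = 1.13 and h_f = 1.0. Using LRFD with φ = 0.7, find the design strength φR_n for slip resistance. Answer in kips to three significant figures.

R_n = μ · D_u · h_f · T_b · n_s · n_b = 0.35 × 1.13 × 1.0 × 12 × 2 × 6 = 56.95 kips.
Design strength φR_n = 0.7 × 56.95 = 39.9 kips.

39.9 kips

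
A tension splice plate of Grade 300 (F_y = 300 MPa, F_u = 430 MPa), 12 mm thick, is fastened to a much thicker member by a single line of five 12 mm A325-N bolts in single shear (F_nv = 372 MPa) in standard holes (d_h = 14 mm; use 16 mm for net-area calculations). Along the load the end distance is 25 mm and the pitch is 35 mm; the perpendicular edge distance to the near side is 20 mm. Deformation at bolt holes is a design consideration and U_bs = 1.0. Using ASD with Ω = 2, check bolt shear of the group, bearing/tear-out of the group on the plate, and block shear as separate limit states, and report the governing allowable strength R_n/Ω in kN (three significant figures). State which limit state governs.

Bolt shear: A_b = π·12²/4 = 113.1 mm²; R_n = 372 × 113.1 × 5 × 1 / 1000 = 210.4 kN → 210.4 / 2 = 105 kN.
Bearing: edge l_c = 18, r_n = 111.5 kN; interior l_c = 21, r_n = 130 kN; R_n = 111.5 + 4·130 = 631.6 kN → 316 kN.
Block shear: A_gv = 1980, A_nv = 1116, A_nt = 144 mm²; R_n = min(0.6F_uA_nv, 0.6F_yA_gv) + U_bs·F_u·A_nt = 349.8 kN → 175 kN.
Bolt shear governs: 105 kN.

105 kN (bolt shear governs)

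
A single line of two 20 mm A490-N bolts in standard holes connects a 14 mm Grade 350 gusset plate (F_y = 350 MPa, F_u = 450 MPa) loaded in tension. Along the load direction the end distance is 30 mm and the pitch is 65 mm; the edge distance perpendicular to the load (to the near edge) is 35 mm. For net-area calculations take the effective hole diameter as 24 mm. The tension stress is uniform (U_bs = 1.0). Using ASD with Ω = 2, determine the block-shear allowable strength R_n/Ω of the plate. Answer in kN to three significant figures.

184 kN

Shear plane L_v = 30 + 1·65 = 95 mm; A_gv = 95 × 14 = 1330 mm².
A_nv = (95 − 1.5·24) × 14 = 826 mm².
A_nt = (35 − 0.5·24) × 14 = 322 mm².
0.6 F_u A_nv = 223 kN; 0.6 F_y A_gv = 279.3 kN → shear rupture governs the shear term.
R_n = 223 + 1.0 × 450 × 322 / 1000 = 367.9 kN.
Allowable strength R_n/Ω = 367.9 / 2 = 184 kN.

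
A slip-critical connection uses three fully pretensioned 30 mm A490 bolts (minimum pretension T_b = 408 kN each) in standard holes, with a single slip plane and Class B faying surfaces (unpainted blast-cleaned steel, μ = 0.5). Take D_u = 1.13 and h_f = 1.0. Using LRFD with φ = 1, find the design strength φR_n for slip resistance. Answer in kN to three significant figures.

R_n = μ · D_u · h_f · T_b · n_s · n_b = 0.5 × 1.13 × 1.0 × 408 × 1 × 3 = 691.6 kN.
Design strength φR_n = 1 × 691.6 = 692 kN.

692 kN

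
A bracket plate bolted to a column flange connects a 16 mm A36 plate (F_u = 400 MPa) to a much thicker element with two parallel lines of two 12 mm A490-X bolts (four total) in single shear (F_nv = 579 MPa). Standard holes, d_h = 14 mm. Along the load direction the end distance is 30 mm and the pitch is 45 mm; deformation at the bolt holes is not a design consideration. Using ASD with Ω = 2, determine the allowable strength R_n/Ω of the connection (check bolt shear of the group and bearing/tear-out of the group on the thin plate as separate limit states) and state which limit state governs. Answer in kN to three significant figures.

Bolt shear: A_b = π·12²/4 = 113.1 mm²; R_n = 579 × 113.1 × 4 × 1 / 1000 = 261.9 kN → 261.9 / 2 = 131 kN.
Bearing (1.5 l_c t F_u ≤ 3.0 d t F_u): upper limit = 3.0·12·16·400 / 1000 = 230.4 kN.
  Edge l_c = 30 − 14/2 = 23 → r_n = 220.8 kN; interior l_c = 45 − 14 = 31 → r_n = 230.4 kN.
  R_n,bearing = 2·220.8 + 2·230.4 = 902.4 kN → 902.4 / 2 = 451 kN.
Bolt shear governs: 131 kN.

131 kN (bolt shear governs)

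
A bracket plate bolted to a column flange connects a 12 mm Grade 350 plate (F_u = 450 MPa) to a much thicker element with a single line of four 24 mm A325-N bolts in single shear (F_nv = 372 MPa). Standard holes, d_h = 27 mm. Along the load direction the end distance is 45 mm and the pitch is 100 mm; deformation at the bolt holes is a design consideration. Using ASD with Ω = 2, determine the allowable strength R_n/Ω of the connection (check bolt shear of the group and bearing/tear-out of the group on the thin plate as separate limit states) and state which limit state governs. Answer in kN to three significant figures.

Bolt shear: A_b = π·24²/4 = 452.4 mm²; R_n = 372 × 452.4 × 4 × 1 / 1000 = 673.2 kN → 673.2 / 2 = 337 kN.
Bearing (1.2 l_c t F_u ≤ 2.4 d t F_u): upper limit = 2.4·24·12·450 / 1000 = 311 kN.
  Edge l_c = 45 − 27/2 = 31.5 → r_n = 204.1 kN; interior l_c = 100 − 27 = 73 → r_n = 311 kN.
  R_n,bearing = 1·204.1 + 3·311 = 1137 kN → 1137 / 2 = 569 kN.
Bolt shear governs: 337 kN.

337 kN (bolt shear governs)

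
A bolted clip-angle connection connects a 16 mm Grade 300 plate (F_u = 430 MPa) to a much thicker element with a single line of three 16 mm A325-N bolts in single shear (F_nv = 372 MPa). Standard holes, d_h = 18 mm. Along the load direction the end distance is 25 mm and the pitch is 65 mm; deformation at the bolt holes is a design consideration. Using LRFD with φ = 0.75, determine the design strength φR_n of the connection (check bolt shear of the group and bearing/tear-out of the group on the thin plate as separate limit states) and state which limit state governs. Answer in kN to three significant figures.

168 kN (bolt shear governs)

Bolt shear: A_b = π·16²/4 = 201.1 mm²; R_n = 372 × 201.1 × 3 × 1 / 1000 = 224.4 kN → 0.75 × 224.4 = 168 kN.
Bearing (1.2 l_c t F_u ≤ 2.4 d t F_u): upper limit = 2.4·16·16·430 / 1000 = 264.2 kN.
  Edge l_c = 25 − 18/2 = 16 → r_n = 132.1 kN; interior l_c = 65 − 18 = 47 → r_n = 264.2 kN.
  R_n,bearing = 1·132.1 + 2·264.2 = 660.5 kN → 0.75 × 660.5 = 495 kN.
Bolt shear governs: 168 kN.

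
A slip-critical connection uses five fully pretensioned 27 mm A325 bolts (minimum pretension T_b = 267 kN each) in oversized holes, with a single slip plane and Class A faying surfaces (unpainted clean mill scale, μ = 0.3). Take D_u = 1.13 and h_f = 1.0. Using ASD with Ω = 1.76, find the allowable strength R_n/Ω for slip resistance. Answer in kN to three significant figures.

257 kN

R_n = μ · D_u · h_f · T_b · n_s · n_b = 0.3 × 1.13 × 1.0 × 267 × 1 × 5 = 452.6 kN.
Allowable strength R_n/Ω = 452.6 / 1.76 = 257 kN.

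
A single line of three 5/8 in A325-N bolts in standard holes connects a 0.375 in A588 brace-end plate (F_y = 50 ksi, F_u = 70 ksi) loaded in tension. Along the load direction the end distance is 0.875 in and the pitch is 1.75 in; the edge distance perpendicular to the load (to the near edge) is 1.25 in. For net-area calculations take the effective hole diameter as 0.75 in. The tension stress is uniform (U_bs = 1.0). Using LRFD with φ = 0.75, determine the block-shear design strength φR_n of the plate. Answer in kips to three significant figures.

46.8 kips

Shear plane L_v = 0.875 + 2·1.75 = 4.375 in; A_gv = 4.375 × 0.375 = 1.641 in².
A_nv = (4.375 − 2.5·0.75) × 0.375 = 0.9375 in².
A_nt = (1.25 − 0.5·0.75) × 0.375 = 0.3281 in².
0.6 F_u A_nv = 39.38 kips; 0.6 F_y A_gv = 49.22 kips → shear rupture governs the shear term.
R_n = 39.38 + 1.0 × 70 × 0.3281 = 62.34 kips.
Design strength φR_n = 0.75 × 62.34 = 46.8 kips.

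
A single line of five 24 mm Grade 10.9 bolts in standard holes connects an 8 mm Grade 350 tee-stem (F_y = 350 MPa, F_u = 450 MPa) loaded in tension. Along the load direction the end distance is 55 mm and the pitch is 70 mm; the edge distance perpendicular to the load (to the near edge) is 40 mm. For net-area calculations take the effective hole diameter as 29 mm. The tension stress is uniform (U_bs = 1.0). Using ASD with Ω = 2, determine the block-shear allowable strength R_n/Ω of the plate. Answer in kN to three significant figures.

Shear plane L_v = 55 + 4·70 = 335 mm; A_gv = 335 × 8 = 2680 mm².
A_nv = (335 − 4.5·29) × 8 = 1636 mm².
A_nt = (40 − 0.5·29) × 8 = 204 mm².
0.6 F_u A_nv = 441.7 kN; 0.6 F_y A_gv = 562.8 kN → shear rupture governs the shear term.
R_n = 441.7 + 1.0 × 450 × 204 / 1000 = 533.5 kN.
Allowable strength R_n/Ω = 533.5 / 2 = 267 kN.

267 kN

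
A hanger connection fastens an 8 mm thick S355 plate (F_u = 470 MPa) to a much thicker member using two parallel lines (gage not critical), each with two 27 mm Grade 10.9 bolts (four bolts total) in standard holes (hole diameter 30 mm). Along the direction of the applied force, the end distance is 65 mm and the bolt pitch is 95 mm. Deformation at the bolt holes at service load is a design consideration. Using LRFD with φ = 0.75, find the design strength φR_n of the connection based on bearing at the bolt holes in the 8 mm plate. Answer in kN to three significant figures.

Per bolt r_n = 1.2 l_c t F_u ≤ 2.4 d t F_u; upper limit = 2.4 × 27 × 8 × 470 / 1000 = 243.6 kN.
Edge bolt: l_c = 65 − 30/2 = 50 mm → 1.2 × 50 × 8 × 470 / 1000 = 225.6 → r_n = 225.6 kN.
Interior bolts: l_c = 95 − 30 = 65 mm → 1.2 × 65 × 8 × 470 / 1000 = 293.3 → r_n = 243.6 kN.
R_n = 2 × 225.6 + 2 × 243.6 = 938.5 kN.
Design strength φR_n = 0.75 × 938.5 = 704 kN.

704 kN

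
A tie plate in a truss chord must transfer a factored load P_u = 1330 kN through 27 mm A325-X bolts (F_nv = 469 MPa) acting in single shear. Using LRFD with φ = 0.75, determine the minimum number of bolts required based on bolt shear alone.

7 bolts

A_b = π·27²/4 = 572.6 mm².
Per-bolt design strength φR_n = 0.75 × 469 × 572.6 × 1 / 1000 = 201.4 kN.
n ≥ 1330 / 201.4 = 6.604 → use 7 bolts.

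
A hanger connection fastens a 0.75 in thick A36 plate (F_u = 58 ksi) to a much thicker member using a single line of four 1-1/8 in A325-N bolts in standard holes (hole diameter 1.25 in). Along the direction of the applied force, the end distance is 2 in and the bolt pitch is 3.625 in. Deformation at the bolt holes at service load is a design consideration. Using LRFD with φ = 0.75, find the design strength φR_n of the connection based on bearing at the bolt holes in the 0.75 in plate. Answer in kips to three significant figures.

Per bolt r_n = 1.2 l_c t F_u ≤ 2.4 d t F_u; upper limit = 2.4 × 1.125 × 0.75 × 58 = 117.4 kips.
Edge bolt: l_c = 2 − 1.25/2 = 1.375 in → 1.2 × 1.375 × 0.75 × 58 = 71.77 → r_n = 71.77 kips.
Interior bolts: l_c = 3.625 − 1.25 = 2.375 in → 1.2 × 2.375 × 0.75 × 58 = 124 → r_n = 117.4 kips.
R_n = 1 × 71.77 + 3 × 117.4 = 424.1 kips.
Design strength φR_n = 0.75 × 424.1 = 318 kips.

318 kips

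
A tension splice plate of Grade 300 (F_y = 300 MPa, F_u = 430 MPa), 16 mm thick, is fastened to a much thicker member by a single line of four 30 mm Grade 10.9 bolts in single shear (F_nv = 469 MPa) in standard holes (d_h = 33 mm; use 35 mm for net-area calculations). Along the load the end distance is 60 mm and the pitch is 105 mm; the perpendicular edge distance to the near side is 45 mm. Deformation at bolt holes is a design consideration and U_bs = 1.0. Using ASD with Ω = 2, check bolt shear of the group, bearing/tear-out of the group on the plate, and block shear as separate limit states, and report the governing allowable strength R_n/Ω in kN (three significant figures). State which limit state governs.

616 kN (block shear governs)

Bolt shear: A_b = π·30²/4 = 706.9 mm²; R_n = 469 × 706.9 × 4 × 1 / 1000 = 1326 kN → 1326 / 2 = 663 kN.
Bearing: edge l_c = 43.5, r_n = 359.1 kN; interior l_c = 72, r_n = 495.4 kN; R_n = 359.1 + 3·495.4 = 1845 kN → 923 kN.
Block shear: A_gv = 6000, A_nv = 4040, A_nt = 440 mm²; R_n = min(0.6F_uA_nv, 0.6F_yA_gv) + U_bs·F_u·A_nt = 1232 kN → 616 kN.
Block shear governs: 616 kN.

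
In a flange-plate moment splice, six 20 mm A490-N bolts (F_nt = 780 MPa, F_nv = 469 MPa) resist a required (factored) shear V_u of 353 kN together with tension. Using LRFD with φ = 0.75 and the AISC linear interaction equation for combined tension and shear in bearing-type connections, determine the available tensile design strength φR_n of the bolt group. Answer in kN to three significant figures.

A_b = π·20²/4 = 314.2 mm²; f_rv = 353 × 1000 / (6 × 314.2) = 187.3 MPa.
F'_nt = 1.3 F_nt − (F_nt / φF_nv) f_rv = 1.3·780 − (780/(0.75·469))·187.3 = 598.7 MPa, capped at F_nt → F'_nt = 598.7 MPa.
R_n = F'_nt · A_b · n = 598.7 × 314.2 × 6 / 1000 = 1129 kN.
Design strength φR_n = 0.75 × 1129 = 846 kN.

846 kN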